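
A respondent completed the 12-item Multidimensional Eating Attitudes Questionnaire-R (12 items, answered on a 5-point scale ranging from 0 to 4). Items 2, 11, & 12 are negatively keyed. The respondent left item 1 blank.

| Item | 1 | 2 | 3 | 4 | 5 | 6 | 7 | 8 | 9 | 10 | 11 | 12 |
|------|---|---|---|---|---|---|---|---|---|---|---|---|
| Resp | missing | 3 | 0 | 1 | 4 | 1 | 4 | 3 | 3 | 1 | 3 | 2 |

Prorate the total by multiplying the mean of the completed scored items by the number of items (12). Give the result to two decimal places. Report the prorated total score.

Reverse-coded (reverse-coded value = 4 − response):
  item 2: 4 − 3 = 1
  item 11: 4 − 3 = 1
  item 12: 4 − 2 = 2
Completed scored items (11 of 12): 1, 0, 1, 4, 1, 4, 3, 3, 1, 1, 2; sum = 21.
Person mean = 21 / 11 ≈ 1.9091
Prorated total = (21 / 11) × 12 = 22.91 (to 2 dp)

22.91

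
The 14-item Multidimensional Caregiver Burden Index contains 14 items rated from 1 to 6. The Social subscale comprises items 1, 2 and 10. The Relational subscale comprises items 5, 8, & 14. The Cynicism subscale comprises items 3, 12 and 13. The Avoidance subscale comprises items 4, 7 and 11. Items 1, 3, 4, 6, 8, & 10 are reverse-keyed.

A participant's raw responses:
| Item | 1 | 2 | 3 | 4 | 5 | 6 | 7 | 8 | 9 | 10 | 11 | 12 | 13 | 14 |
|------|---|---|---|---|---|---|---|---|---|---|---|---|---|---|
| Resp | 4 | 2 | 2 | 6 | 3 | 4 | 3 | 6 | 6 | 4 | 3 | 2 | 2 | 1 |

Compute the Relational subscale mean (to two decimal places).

1.67

Relational items: 5, 8, 14.
Of these, item 8 is reverse-keyed; reversed = (1+6) − raw = 7 − raw.
  item 5: 3
  item 8: 7 − 6 = 1
  item 14: 1
Sum = 3 + 1 + 1 = 5
Mean = 5 / 3 = 1.67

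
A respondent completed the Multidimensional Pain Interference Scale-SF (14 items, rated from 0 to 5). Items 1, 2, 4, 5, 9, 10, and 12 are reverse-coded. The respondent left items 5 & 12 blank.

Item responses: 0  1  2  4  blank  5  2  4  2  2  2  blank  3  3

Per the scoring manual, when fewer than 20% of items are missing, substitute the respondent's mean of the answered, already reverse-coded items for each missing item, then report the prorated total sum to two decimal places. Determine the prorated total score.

Reverse-coded (on a 0–5 scale, reversed = 5 − raw):
  item 1: 5 − 0 = 5
  item 2: 5 − 1 = 4
  item 4: 5 − 4 = 1
  item 9: 5 − 2 = 3
  item 10: 5 − 2 = 3
Completed scored items (12 of 14): 5, 4, 2, 1, 5, 2, 4, 3, 3, 2, 3, 3; sum = 37.
Person mean = 37 / 12 ≈ 3.0833
Prorated total = (37 / 12) × 14 = 43.17 (to 2 dp)

43.17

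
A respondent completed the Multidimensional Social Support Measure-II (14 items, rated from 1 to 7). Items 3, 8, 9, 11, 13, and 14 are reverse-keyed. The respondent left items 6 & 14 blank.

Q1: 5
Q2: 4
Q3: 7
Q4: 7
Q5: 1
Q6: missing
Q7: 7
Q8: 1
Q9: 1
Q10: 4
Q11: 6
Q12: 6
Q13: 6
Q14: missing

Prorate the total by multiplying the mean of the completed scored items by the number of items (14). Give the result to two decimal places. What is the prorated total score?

Reverse-coded (reverse-coded value = 8 − response):
  item 3: 8 − 7 = 1
  item 8: 8 − 1 = 7
  item 9: 8 − 1 = 7
  item 11: 8 − 6 = 2
  item 13: 8 − 6 = 2
Completed scored items (12 of 14): 5, 4, 1, 7, 1, 7, 7, 7, 4, 2, 6, 2; sum = 53.
Person mean = 53 / 12 ≈ 4.4167
Prorated total = (53 / 12) × 14 = 61.83 (to 2 dp)

61.83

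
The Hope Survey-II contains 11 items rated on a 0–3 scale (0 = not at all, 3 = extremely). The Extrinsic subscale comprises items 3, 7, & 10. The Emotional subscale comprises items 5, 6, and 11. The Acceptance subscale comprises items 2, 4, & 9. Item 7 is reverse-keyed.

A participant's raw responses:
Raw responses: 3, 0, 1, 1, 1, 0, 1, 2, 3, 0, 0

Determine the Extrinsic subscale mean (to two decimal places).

Extrinsic items: 3, 7, 10.
Of these, item 7 is reverse-keyed; on a 0–3 scale, reversed = 3 − raw.
  item 3: 1
  item 7: 3 − 1 = 2
  item 10: 0
Sum = 1 + 2 + 0 = 3
Mean = 3 / 3 = 1.00

1.00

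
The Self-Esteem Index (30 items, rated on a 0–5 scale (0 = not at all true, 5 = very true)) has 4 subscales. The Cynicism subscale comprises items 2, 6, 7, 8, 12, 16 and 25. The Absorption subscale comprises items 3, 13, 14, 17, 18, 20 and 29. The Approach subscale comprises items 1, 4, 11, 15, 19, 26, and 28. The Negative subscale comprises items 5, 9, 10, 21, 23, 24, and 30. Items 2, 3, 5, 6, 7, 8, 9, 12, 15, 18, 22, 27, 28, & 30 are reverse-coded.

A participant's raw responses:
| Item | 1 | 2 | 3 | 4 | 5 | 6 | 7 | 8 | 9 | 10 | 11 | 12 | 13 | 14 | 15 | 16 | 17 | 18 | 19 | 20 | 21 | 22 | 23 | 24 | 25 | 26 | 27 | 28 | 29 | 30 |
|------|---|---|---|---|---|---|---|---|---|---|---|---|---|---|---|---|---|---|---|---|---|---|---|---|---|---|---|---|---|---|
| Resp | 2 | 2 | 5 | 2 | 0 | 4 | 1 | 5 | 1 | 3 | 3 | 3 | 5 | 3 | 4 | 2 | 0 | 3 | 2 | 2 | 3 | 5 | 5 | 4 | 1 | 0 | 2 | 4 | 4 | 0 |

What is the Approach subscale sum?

11

Approach items: 1, 4, 11, 15, 19, 26, 28.
Of these, items 15 & 28 are reverse-coded; reversed = (0+5) − raw = 5 − raw.
  item 1: 2
  item 4: 2
  item 11: 3
  item 15: 5 − 4 = 1
  item 19: 2
  item 26: 0
  item 28: 5 − 4 = 1
Sum = 2 + 2 + 3 + 1 + 2 + 0 + 1 = 11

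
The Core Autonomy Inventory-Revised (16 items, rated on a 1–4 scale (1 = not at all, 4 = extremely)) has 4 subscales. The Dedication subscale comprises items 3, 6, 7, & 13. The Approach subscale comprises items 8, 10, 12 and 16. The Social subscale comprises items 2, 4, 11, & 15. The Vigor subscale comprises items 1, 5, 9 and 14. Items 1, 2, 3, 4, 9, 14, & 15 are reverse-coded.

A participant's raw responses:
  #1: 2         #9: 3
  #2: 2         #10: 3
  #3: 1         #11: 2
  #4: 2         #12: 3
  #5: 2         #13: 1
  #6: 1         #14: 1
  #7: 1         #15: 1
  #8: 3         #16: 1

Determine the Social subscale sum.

Social items: 2, 4, 11, 15.
Of these, items 2, 4 and 15 are reverse-coded; reverse-coded value = 5 − response.
  item 2: 5 − 2 = 3
  item 4: 5 − 2 = 3
  item 11: 2
  item 15: 5 − 1 = 4
Sum = 3 + 3 + 2 + 4 = 12

12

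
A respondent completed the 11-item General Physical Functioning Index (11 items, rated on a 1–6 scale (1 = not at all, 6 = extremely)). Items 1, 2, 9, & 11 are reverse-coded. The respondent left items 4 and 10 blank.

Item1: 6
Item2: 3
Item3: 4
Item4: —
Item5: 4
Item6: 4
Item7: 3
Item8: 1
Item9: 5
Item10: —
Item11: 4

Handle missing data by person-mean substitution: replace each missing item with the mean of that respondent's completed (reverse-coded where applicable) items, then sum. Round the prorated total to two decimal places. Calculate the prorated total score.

Reverse-coded (reversed = (1+6) − raw = 7 − raw):
  item 1: 7 − 6 = 1
  item 2: 7 − 3 = 4
  item 9: 7 − 5 = 2
  item 11: 7 − 4 = 3
Completed scored items (9 of 11): 1, 4, 4, 4, 4, 3, 1, 2, 3; sum = 26.
Person mean = 26 / 9 ≈ 2.8889
Prorated total = (26 / 9) × 11 = 31.78 (to 2 dp)

31.78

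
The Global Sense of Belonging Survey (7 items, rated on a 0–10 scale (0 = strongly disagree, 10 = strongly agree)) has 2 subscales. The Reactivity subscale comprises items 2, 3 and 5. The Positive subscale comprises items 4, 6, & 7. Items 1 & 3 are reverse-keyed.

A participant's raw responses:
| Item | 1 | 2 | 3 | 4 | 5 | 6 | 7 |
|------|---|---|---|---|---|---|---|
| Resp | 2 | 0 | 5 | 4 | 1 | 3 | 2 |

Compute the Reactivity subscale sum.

Reactivity items: 2, 3, 5.
Of these, item 3 is reverse-keyed; on a 0–10 scale, reversed = 10 − raw.
  item 2: 0
  item 3: 10 − 5 = 5
  item 5: 1
Sum = 0 + 5 + 1 = 6

6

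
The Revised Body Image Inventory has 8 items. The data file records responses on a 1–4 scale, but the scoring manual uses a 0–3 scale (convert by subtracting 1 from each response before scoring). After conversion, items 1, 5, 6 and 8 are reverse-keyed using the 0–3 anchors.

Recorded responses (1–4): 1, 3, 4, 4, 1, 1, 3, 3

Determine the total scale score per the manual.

20

Convert to 0–3: 0, 2, 3, 3, 0, 0, 2, 2
Reverse-coded (reverse-coded value = 3 − response):
  item 1: 3 − 0 = 3
  item 5: 3 − 0 = 3
  item 6: 3 − 0 = 3
  item 8: 3 − 2 = 1
Scored: 3, 2, 3, 3, 3, 3, 2, 1
Total = 20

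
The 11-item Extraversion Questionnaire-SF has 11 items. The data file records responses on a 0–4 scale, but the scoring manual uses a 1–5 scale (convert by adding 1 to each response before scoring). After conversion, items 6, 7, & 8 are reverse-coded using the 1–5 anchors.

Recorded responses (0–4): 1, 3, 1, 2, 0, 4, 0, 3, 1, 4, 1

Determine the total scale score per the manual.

29

Convert to 1–5: 2, 4, 2, 3, 1, 5, 1, 4, 2, 5, 2
Reverse-coded (on a 1–5 scale, reversed = 6 − raw):
  item 6: 6 − 5 = 1
  item 7: 6 − 1 = 5
  item 8: 6 − 4 = 2
Scored: 2, 4, 2, 3, 1, 1, 5, 2, 2, 5, 2
Total = 29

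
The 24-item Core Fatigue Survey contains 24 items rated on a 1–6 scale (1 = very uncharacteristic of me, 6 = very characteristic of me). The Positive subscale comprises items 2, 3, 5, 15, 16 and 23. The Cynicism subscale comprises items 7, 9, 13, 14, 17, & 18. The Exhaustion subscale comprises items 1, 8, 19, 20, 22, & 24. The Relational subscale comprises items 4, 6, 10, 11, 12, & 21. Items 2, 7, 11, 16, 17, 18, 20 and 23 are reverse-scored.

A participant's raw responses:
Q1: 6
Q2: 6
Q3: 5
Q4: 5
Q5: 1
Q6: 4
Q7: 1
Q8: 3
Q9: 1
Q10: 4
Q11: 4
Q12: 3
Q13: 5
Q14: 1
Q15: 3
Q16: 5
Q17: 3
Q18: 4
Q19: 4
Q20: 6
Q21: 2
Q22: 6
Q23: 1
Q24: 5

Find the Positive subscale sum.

18

Positive items: 2, 3, 5, 15, 16, 23.
Of these, items 2, 16 and 23 are reverse-scored; reverse-coded value = 7 − response.
  item 2: 7 − 6 = 1
  item 3: 5
  item 5: 1
  item 15: 3
  item 16: 7 − 5 = 2
  item 23: 7 − 1 = 6
Sum = 1 + 5 + 1 + 3 + 2 + 6 = 18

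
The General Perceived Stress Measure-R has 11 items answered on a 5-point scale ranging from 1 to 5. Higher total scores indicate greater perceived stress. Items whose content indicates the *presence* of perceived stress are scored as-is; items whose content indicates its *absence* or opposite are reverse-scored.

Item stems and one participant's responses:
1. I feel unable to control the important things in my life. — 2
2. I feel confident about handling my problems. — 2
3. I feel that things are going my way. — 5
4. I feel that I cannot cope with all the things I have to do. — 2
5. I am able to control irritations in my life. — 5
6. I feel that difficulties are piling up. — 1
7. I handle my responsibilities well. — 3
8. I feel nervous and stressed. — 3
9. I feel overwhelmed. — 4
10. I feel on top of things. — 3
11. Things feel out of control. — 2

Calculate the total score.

26

Items 2, 3, 5, 7, 10 describe the absence/opposite of perceived stress → reverse-score.
reversed = (1+5) − raw = 6 − raw.
  item 1: 2
  item 2: 6 − 2 = 4
  item 3: 6 − 5 = 1
  item 4: 2
  item 5: 6 − 5 = 1
  item 6: 1
  item 7: 6 − 3 = 3
  item 8: 3
  item 9: 4
  item 10: 6 − 3 = 3
  item 11: 2
Total = 2 + 4 + 1 + 2 + 1 + 1 + 3 + 3 + 4 + 3 + 2 = 26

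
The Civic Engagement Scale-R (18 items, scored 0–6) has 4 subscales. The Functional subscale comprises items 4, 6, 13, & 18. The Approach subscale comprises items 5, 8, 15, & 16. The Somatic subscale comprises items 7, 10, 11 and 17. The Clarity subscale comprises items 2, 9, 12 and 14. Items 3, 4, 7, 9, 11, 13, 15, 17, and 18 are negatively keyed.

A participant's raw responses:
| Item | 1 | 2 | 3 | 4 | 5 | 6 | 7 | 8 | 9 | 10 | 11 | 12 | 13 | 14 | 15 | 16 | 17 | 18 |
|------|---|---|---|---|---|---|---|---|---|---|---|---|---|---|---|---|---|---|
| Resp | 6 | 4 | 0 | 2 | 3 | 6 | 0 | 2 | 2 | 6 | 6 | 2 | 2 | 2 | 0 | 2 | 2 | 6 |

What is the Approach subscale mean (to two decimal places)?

3.25

Approach items: 5, 8, 15, 16.
Of these, item 15 is negatively keyed; reverse-coded value = 6 − response.
  item 5: 3
  item 8: 2
  item 15: 6 − 0 = 6
  item 16: 2
Sum = 3 + 2 + 6 + 2 = 13
Mean = 13 / 4 = 3.25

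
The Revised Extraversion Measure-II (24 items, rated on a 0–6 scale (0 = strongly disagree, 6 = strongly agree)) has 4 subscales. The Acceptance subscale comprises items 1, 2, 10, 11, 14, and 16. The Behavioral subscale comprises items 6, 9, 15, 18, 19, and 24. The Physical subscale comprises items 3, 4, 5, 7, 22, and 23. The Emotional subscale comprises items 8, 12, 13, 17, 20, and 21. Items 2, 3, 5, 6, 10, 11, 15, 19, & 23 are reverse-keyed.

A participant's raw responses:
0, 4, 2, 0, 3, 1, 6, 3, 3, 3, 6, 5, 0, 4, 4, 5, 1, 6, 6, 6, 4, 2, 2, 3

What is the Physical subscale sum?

19

Physical items: 3, 4, 5, 7, 22, 23.
Of these, items 3, 5, & 23 are reverse-keyed; on a 0–6 scale, reversed = 6 − raw.
  item 3: 6 − 2 = 4
  item 4: 0
  item 5: 6 − 3 = 3
  item 7: 6
  item 22: 2
  item 23: 6 − 2 = 4
Sum = 4 + 0 + 3 + 6 + 2 + 4 = 19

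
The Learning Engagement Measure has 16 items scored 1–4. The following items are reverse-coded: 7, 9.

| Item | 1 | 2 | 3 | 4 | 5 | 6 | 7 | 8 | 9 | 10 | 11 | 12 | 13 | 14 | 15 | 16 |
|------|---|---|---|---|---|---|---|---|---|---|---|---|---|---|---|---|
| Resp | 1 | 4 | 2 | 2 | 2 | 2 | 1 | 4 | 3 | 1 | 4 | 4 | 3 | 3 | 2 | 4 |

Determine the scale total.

44

Apply reverse scoring (reverse-coded value = 5 − response):
  item 7: 5 − 1 = 4
  item 9: 5 − 3 = 2
After reverse-coding: 1, 4, 2, 2, 2, 2, 4, 4, 2, 1, 4, 4, 3, 3, 2, 4
Total = 1 + 4 + 2 + 2 + 2 + 2 + 4 + 4 + 2 + 1 + 4 + 4 + 3 + 3 + 2 + 4 = 44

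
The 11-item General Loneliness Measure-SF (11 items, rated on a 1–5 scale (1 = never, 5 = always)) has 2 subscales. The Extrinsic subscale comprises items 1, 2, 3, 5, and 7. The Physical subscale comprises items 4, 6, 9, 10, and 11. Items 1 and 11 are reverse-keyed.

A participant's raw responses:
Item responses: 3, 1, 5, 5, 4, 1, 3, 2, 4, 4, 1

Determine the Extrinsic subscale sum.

16

Extrinsic items: 1, 2, 3, 5, 7.
Of these, item 1 is reverse-keyed; reverse-coded value = 6 − response.
  item 1: 6 − 3 = 3
  item 2: 1
  item 3: 5
  item 5: 4
  item 7: 3
Sum = 3 + 1 + 5 + 4 + 3 = 16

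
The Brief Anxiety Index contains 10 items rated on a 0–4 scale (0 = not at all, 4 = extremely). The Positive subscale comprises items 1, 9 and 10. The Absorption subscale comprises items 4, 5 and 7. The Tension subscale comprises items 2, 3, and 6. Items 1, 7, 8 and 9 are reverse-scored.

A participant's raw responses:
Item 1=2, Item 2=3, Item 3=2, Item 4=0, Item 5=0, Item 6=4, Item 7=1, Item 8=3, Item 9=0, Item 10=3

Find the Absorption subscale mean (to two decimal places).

Absorption items: 4, 5, 7.
Of these, item 7 is reverse-scored; on a 0–4 scale, reversed = 4 − raw.
  item 4: 0
  item 5: 0
  item 7: 4 − 1 = 3
Sum = 0 + 0 + 3 = 3
Mean = 3 / 3 = 1.00

1.00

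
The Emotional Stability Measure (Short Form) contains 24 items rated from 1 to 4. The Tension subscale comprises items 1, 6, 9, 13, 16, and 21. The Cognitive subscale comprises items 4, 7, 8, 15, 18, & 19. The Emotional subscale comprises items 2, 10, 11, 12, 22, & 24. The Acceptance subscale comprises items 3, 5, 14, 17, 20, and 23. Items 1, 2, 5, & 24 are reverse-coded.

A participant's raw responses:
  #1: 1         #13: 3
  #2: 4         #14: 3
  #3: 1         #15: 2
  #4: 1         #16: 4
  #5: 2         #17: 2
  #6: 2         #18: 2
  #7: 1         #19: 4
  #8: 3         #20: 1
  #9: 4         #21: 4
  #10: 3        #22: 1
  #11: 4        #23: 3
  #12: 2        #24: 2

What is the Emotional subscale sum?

14

Emotional items: 2, 10, 11, 12, 22, 24.
Of these, items 2 & 24 are reverse-coded; reversed = (1+4) − raw = 5 − raw.
  item 2: 5 − 4 = 1
  item 10: 3
  item 11: 4
  item 12: 2
  item 22: 1
  item 24: 5 − 2 = 3
Sum = 1 + 3 + 4 + 2 + 1 + 3 = 14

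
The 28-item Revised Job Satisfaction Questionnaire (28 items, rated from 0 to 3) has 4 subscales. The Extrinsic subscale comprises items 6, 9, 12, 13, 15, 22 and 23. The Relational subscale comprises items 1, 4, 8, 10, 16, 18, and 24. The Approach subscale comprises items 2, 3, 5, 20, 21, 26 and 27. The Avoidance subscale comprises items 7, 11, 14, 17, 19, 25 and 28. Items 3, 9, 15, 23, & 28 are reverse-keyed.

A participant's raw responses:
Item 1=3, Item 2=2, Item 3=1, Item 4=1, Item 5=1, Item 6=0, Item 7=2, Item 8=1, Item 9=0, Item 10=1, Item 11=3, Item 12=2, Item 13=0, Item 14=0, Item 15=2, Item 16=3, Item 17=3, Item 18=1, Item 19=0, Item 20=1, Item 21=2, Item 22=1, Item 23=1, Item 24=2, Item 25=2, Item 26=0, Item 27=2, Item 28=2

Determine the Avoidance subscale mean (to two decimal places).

Avoidance items: 7, 11, 14, 17, 19, 25, 28.
Of these, item 28 is reverse-keyed; reversed = (0+3) − raw = 3 − raw.
  item 7: 2
  item 11: 3
  item 14: 0
  item 17: 3
  item 19: 0
  item 25: 2
  item 28: 3 − 2 = 1
Sum = 2 + 3 + 0 + 3 + 0 + 2 + 1 = 11
Mean = 11 / 7 = 1.57

1.57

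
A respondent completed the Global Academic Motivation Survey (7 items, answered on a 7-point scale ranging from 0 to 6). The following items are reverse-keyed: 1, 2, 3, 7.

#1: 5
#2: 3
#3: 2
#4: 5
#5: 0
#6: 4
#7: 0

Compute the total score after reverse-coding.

23

Raw sum = 19. Reverse-keyed items: 1, 2, 3, 7; their raw sum = 10.
Each reversal replaces raw with 6 − raw, changing the total by 6 − 2·raw per item.
Total = 19 + 4·6 − 2·10 = 19 + 24 − 20 = 23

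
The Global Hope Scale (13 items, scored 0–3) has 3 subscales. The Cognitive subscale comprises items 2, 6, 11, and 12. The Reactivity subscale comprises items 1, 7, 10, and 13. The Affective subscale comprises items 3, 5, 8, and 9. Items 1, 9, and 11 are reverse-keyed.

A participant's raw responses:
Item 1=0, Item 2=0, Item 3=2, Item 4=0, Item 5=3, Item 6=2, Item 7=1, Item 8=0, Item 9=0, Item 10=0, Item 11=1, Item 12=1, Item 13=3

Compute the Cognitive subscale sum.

Cognitive items: 2, 6, 11, 12.
Of these, item 11 is reverse-keyed; on a 0–3 scale, reversed = 3 − raw.
  item 2: 0
  item 6: 2
  item 11: 3 − 1 = 2
  item 12: 1
Sum = 0 + 2 + 2 + 1 = 5

5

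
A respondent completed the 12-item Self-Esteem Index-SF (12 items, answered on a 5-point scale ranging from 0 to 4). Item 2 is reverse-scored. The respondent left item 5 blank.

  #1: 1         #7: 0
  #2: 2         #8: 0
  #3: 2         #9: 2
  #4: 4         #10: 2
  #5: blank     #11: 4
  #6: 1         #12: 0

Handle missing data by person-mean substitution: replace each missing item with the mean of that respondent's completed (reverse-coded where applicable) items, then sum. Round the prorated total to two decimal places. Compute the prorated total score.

Reverse-coded (reversed = (0+4) − raw = 4 − raw):
  item 2: 4 − 2 = 2
Completed scored items (11 of 12): 1, 2, 2, 4, 1, 0, 0, 2, 2, 4, 0; sum = 18.
Person mean = 18 / 11 ≈ 1.6364
Prorated total = (18 / 11) × 12 = 19.64 (to 2 dp)

19.64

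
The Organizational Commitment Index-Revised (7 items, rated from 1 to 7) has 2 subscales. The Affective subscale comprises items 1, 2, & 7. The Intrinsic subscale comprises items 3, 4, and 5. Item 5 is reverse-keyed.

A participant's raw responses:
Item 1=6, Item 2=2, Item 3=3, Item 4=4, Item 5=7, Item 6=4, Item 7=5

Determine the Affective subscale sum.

13

Affective items: 1, 2, 7.
  item 1: 6
  item 2: 2
  item 7: 5
Sum = 6 + 2 + 5 = 13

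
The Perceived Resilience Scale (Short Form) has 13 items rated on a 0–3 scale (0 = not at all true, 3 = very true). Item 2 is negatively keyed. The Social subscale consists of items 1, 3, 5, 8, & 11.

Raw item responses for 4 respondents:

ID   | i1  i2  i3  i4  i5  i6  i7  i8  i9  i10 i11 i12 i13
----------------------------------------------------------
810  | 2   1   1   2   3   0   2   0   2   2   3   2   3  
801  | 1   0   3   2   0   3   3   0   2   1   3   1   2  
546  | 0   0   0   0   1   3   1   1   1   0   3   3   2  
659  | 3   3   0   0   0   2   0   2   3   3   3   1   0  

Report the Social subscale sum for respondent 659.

8

Respondent 659 raw: 3, 3, 0, 0, 0, 2, 0, 2, 3, 3, 3, 1, 0.
Social items: 1, 3, 5, 8, 11.
Reverse-coded (reversed = (0+3) − raw = 3 − raw):
  item 1: 3
  item 3: 0
  item 5: 0
  item 8: 2
  item 11: 3
Sum = 3 + 0 + 0 + 2 + 3 = 8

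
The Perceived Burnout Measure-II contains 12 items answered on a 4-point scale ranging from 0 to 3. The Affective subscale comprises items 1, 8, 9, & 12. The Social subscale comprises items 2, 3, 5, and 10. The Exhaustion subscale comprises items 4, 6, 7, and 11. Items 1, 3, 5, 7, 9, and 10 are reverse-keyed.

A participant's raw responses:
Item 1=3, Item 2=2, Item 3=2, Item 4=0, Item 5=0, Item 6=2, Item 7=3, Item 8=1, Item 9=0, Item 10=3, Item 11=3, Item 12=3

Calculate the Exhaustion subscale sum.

Exhaustion items: 4, 6, 7, 11.
Of these, item 7 is reverse-keyed; reversed = (0+3) − raw = 3 − raw.
  item 4: 0
  item 6: 2
  item 7: 3 − 3 = 0
  item 11: 3
Sum = 0 + 2 + 0 + 3 = 5

5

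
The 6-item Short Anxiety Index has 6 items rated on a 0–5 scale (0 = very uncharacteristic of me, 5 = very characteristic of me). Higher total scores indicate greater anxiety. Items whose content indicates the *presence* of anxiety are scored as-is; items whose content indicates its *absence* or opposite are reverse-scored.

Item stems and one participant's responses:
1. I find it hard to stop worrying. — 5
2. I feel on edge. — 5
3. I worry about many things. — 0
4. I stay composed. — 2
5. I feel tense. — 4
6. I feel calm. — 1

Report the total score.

Items 4, 6 describe the absence/opposite of anxiety → reverse-score.
reverse-coded value = 5 − response.
  item 1: 5
  item 2: 5
  item 3: 0
  item 4: 5 − 2 = 3
  item 5: 4
  item 6: 5 − 1 = 4
Total = 5 + 5 + 0 + 3 + 4 + 4 = 21

21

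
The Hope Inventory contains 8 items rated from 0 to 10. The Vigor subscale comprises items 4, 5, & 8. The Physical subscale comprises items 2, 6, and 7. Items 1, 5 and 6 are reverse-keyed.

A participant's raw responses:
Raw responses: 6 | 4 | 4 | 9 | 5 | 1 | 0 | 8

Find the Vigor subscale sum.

22

Vigor items: 4, 5, 8.
Of these, item 5 is reverse-keyed; reversed = (0+10) − raw = 10 − raw.
  item 4: 9
  item 5: 10 − 5 = 5
  item 8: 8
Sum = 9 + 5 + 8 = 22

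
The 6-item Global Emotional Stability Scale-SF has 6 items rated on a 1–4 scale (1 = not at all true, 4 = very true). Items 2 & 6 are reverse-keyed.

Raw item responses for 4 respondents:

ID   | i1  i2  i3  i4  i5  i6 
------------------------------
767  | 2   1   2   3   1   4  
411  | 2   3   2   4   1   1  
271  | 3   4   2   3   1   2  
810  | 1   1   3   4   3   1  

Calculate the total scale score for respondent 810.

Respondent 810 raw: 1, 1, 3, 4, 3, 1.
Reverse-coded (reverse-coded value = 5 − response):
  item 1: 1
  item 2: 5 − 1 = 4
  item 3: 3
  item 4: 4
  item 5: 3
  item 6: 5 − 1 = 4
Sum = 1 + 4 + 3 + 4 + 3 + 4 = 19

19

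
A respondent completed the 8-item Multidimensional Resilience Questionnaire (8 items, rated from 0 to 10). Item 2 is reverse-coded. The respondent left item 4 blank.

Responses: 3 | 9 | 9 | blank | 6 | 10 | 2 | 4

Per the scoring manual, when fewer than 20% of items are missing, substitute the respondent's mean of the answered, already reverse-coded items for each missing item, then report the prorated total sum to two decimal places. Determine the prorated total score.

40.00

Reverse-coded (reverse-coded value = 10 − response):
  item 2: 10 − 9 = 1
Completed scored items (7 of 8): 3, 1, 9, 6, 10, 2, 4; sum = 35.
Person mean = 35 / 7 ≈ 5.0000
Prorated total = (35 / 7) × 8 = 40.00 (to 2 dp)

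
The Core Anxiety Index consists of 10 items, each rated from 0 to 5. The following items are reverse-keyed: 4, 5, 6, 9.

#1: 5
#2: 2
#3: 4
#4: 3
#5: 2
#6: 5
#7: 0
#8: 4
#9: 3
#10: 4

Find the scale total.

26

Reverse-coded items (on a 0–5 scale, reversed = 5 − raw):
  item 4: 5 − 3 = 2
  item 5: 5 − 2 = 3
  item 6: 5 − 5 = 0
  item 9: 5 − 3 = 2
After reverse-coding: 5, 2, 4, 2, 3, 0, 0, 4, 2, 4
Total = 5 + 2 + 4 + 2 + 3 + 0 + 0 + 4 + 2 + 4 = 26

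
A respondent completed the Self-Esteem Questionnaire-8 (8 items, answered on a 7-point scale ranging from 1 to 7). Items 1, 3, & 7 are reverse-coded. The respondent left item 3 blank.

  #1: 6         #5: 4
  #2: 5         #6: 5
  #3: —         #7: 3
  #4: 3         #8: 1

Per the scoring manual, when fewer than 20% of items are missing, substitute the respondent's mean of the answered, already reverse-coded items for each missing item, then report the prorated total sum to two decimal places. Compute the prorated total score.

Reverse-coded (on a 1–7 scale, reversed = 8 − raw):
  item 1: 8 − 6 = 2
  item 7: 8 − 3 = 5
Completed scored items (7 of 8): 2, 5, 3, 4, 5, 5, 1; sum = 25.
Person mean = 25 / 7 ≈ 3.5714
Prorated total = (25 / 7) × 8 = 28.57 (to 2 dp)

28.57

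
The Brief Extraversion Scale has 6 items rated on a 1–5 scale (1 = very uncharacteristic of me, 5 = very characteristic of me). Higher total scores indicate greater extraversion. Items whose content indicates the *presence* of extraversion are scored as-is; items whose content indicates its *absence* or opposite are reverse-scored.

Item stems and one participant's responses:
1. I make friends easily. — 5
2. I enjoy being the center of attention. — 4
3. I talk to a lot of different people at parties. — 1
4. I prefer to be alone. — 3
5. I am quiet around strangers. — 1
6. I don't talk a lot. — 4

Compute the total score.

Items 4, 5, 6 describe the absence/opposite of extraversion → reverse-score.
on a 1–5 scale, reversed = 6 − raw.
  item 1: 5
  item 2: 4
  item 3: 1
  item 4: 6 − 3 = 3
  item 5: 6 − 1 = 5
  item 6: 6 − 4 = 2
Total = 5 + 4 + 1 + 3 + 5 + 2 = 20

20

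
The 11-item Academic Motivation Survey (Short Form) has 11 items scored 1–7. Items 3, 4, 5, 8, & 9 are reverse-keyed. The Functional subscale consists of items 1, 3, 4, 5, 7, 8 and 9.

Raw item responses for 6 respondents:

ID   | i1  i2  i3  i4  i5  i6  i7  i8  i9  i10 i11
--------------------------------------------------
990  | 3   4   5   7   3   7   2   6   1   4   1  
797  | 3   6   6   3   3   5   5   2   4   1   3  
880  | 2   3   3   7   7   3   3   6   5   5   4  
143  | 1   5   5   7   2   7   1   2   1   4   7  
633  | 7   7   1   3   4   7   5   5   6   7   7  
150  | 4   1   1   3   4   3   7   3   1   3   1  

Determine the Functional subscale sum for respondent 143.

25

Respondent 143 raw: 1, 5, 5, 7, 2, 7, 1, 2, 1, 4, 7.
Functional items: 1, 3, 4, 5, 7, 8, 9.
Reverse-coded (reverse-coded value = 8 − response):
  item 1: 1
  item 3: 8 − 5 = 3
  item 4: 8 − 7 = 1
  item 5: 8 − 2 = 6
  item 7: 1
  item 8: 8 − 2 = 6
  item 9: 8 − 1 = 7
Sum = 1 + 3 + 1 + 6 + 1 + 6 + 7 = 25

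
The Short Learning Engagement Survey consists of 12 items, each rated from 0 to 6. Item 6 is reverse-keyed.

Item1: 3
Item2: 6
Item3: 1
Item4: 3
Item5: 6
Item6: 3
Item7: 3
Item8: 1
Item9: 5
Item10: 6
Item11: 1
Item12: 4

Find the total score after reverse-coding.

42

Reverse-keyed items use 6 − raw:
  item 6: 6 − 3 = 3
Scored responses: 3, 6, 1, 3, 6, 3, 3, 1, 5, 6, 1, 4
Total = 3 + 6 + 1 + 3 + 6 + 3 + 3 + 1 + 5 + 6 + 1 + 4 = 42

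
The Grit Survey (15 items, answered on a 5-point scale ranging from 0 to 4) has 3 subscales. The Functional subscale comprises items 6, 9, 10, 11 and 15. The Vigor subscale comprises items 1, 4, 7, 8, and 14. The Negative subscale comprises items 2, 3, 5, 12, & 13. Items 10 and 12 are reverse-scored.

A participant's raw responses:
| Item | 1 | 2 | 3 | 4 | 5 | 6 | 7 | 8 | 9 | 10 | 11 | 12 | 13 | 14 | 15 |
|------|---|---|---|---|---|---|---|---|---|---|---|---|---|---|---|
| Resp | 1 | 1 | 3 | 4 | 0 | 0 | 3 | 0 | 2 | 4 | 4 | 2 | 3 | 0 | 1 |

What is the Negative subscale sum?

Negative items: 2, 3, 5, 12, 13.
Of these, item 12 is reverse-scored; reverse-coded value = 4 − response.
  item 2: 1
  item 3: 3
  item 5: 0
  item 12: 4 − 2 = 2
  item 13: 3
Sum = 1 + 3 + 0 + 2 + 3 = 9

9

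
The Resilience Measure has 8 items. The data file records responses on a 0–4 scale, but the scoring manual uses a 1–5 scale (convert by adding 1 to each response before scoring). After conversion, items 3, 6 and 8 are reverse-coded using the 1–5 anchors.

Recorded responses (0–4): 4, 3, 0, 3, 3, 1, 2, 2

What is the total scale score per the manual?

Convert to 1–5: 5, 4, 1, 4, 4, 2, 3, 3
Reverse-coded (reverse-coded value = 6 − response):
  item 3: 6 − 1 = 5
  item 6: 6 − 2 = 4
  item 8: 6 − 3 = 3
Scored: 5, 4, 5, 4, 4, 4, 3, 3
Total = 32

32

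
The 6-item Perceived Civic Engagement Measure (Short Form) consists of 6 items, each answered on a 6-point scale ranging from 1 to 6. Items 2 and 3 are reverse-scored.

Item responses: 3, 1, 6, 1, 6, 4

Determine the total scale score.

Reversing items 2 and 3 with 7 − raw:
Total = 3 + (7−1) + (7−6) + 1 + 6 + 4
      = 3 + 6 + 1 + 1 + 6 + 4 = 21

21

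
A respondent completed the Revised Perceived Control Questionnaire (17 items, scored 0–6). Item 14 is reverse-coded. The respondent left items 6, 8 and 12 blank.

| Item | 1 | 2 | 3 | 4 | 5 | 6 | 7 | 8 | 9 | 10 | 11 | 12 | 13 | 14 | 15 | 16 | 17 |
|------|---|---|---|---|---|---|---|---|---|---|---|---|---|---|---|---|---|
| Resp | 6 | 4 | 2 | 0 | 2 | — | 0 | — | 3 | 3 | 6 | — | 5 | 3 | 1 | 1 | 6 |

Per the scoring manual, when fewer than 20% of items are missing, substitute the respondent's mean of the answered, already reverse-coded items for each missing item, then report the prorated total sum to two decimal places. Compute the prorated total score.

51.00

Reverse-coded (reversed = (0+6) − raw = 6 − raw):
  item 14: 6 − 3 = 3
Completed scored items (14 of 17): 6, 4, 2, 0, 2, 0, 3, 3, 6, 5, 3, 1, 1, 6; sum = 42.
Person mean = 42 / 14 ≈ 3.0000
Prorated total = (42 / 14) × 17 = 51.00 (to 2 dp)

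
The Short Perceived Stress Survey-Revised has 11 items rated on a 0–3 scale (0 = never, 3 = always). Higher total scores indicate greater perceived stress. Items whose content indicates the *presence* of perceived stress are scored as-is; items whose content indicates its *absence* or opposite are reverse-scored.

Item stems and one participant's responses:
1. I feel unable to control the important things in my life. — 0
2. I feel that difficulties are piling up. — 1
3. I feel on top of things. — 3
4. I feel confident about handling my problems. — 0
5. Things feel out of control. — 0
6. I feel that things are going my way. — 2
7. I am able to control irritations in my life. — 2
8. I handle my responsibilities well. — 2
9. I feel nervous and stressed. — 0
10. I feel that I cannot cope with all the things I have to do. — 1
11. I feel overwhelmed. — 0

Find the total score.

8

Items 3, 4, 6, 7, 8 describe the absence/opposite of perceived stress → reverse-score.
reverse-coded value = 3 − response.
  item 1: 0
  item 2: 1
  item 3: 3 − 3 = 0
  item 4: 3 − 0 = 3
  item 5: 0
  item 6: 3 − 2 = 1
  item 7: 3 − 2 = 1
  item 8: 3 − 2 = 1
  item 9: 0
  item 10: 1
  item 11: 0
Total = 0 + 1 + 0 + 3 + 0 + 1 + 1 + 1 + 0 + 1 + 0 = 8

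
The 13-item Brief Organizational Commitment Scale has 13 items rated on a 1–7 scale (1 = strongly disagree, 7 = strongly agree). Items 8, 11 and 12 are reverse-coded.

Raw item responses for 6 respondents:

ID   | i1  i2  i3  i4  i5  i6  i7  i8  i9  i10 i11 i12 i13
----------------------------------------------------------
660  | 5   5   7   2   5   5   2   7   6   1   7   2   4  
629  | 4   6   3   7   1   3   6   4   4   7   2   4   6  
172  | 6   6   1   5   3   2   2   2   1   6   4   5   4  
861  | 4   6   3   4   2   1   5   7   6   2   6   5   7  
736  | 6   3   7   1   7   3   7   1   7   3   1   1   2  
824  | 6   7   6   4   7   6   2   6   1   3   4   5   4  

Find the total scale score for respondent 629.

61

Respondent 629 raw: 4, 6, 3, 7, 1, 3, 6, 4, 4, 7, 2, 4, 6.
Reverse-coded (on a 1–7 scale, reversed = 8 − raw):
  item 1: 4
  item 2: 6
  item 3: 3
  item 4: 7
  item 5: 1
  item 6: 3
  item 7: 6
  item 8: 8 − 4 = 4
  item 9: 4
  item 10: 7
  item 11: 8 − 2 = 6
  item 12: 8 − 4 = 4
  item 13: 6
Sum = 4 + 6 + 3 + 7 + 1 + 3 + 6 + 4 + 4 + 7 + 6 + 4 + 6 = 61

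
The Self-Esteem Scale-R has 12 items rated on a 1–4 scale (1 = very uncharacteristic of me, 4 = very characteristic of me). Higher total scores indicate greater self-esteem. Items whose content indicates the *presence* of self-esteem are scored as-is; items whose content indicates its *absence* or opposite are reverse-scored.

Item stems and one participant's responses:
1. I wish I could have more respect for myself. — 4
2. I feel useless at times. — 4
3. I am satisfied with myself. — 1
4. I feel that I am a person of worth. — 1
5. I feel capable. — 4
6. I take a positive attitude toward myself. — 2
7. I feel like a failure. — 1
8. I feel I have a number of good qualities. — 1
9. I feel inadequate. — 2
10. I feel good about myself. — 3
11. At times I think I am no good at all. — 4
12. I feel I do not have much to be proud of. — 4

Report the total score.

23

Items 1, 2, 7, 9, 11, 12 describe the absence/opposite of self-esteem → reverse-score.
on a 1–4 scale, reversed = 5 − raw.
  item 1: 5 − 4 = 1
  item 2: 5 − 4 = 1
  item 3: 1
  item 4: 1
  item 5: 4
  item 6: 2
  item 7: 5 − 1 = 4
  item 8: 1
  item 9: 5 − 2 = 3
  item 10: 3
  item 11: 5 − 4 = 1
  item 12: 5 − 4 = 1
Total = 1 + 1 + 1 + 1 + 4 + 2 + 4 + 1 + 3 + 3 + 1 + 1 = 23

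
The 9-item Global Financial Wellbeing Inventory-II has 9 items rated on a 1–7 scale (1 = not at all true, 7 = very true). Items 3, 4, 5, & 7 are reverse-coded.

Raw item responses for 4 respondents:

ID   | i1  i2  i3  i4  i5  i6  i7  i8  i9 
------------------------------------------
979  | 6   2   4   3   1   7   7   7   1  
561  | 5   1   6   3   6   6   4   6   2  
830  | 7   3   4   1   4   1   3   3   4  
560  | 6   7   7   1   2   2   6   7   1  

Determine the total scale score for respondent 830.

38

Respondent 830 raw: 7, 3, 4, 1, 4, 1, 3, 3, 4.
Reverse-coded (on a 1–7 scale, reversed = 8 − raw):
  item 1: 7
  item 2: 3
  item 3: 8 − 4 = 4
  item 4: 8 − 1 = 7
  item 5: 8 − 4 = 4
  item 6: 1
  item 7: 8 − 3 = 5
  item 8: 3
  item 9: 4
Sum = 7 + 3 + 4 + 7 + 4 + 1 + 5 + 3 + 4 = 38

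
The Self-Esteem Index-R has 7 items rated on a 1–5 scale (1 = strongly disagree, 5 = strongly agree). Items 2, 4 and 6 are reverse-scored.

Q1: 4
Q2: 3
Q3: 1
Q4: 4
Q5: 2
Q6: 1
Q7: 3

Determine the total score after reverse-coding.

Raw sum = 18. Reverse-scored items: 2, 4, 6; their raw sum = 8.
Each reversal replaces raw with 6 − raw, changing the total by 6 − 2·raw per item.
Total = 18 + 3·6 − 2·8 = 18 + 18 − 16 = 20

20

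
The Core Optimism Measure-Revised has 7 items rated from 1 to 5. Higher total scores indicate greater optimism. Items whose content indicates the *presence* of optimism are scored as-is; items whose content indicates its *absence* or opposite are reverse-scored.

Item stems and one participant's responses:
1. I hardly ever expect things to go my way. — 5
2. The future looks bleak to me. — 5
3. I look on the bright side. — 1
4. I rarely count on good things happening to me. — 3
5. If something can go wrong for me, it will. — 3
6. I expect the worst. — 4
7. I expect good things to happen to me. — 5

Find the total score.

16

Items 1, 2, 4, 5, 6 describe the absence/opposite of optimism → reverse-score.
reverse-coded value = 6 − response.
  item 1: 6 − 5 = 1
  item 2: 6 − 5 = 1
  item 3: 1
  item 4: 6 − 3 = 3
  item 5: 6 − 3 = 3
  item 6: 6 − 4 = 2
  item 7: 5
Total = 1 + 1 + 1 + 3 + 3 + 2 + 5 = 16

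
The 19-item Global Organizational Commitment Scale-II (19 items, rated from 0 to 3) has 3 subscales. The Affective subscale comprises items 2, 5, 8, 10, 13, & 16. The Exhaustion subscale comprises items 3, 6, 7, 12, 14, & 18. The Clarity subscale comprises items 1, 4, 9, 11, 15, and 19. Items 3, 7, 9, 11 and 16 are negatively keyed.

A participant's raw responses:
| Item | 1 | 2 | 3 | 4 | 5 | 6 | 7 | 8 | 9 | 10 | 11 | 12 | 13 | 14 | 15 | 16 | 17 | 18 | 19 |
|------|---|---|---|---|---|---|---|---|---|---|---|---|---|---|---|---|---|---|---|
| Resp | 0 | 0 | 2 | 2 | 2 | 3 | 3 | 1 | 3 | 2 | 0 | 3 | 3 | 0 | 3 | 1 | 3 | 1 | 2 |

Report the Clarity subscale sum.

10

Clarity items: 1, 4, 9, 11, 15, 19.
Of these, items 9 & 11 are negatively keyed; on a 0–3 scale, reversed = 3 − raw.
  item 1: 0
  item 4: 2
  item 9: 3 − 3 = 0
  item 11: 3 − 0 = 3
  item 15: 3
  item 19: 2
Sum = 0 + 2 + 0 + 3 + 3 + 2 = 10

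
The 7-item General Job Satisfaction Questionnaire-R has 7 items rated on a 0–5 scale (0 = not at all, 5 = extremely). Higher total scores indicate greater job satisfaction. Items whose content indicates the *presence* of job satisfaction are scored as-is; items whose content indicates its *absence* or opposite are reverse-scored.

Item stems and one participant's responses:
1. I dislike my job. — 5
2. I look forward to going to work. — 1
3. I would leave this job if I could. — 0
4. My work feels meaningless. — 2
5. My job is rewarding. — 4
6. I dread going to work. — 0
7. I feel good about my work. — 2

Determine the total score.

20

Items 1, 3, 4, 6 describe the absence/opposite of job satisfaction → reverse-score.
reverse-coded value = 5 − response.
  item 1: 5 − 5 = 0
  item 2: 1
  item 3: 5 − 0 = 5
  item 4: 5 − 2 = 3
  item 5: 4
  item 6: 5 − 0 = 5
  item 7: 2
Total = 0 + 1 + 5 + 3 + 4 + 5 + 2 = 20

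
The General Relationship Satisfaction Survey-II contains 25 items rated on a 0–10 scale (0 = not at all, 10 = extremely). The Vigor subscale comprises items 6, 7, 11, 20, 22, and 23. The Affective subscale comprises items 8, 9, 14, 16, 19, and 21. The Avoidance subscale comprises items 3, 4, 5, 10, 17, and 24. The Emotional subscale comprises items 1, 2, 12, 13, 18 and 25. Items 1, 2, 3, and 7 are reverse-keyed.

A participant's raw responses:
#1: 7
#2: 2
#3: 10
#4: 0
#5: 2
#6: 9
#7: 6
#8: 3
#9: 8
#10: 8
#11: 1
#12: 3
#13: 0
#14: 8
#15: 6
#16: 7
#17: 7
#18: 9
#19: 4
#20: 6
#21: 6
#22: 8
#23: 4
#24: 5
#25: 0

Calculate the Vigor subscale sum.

Vigor items: 6, 7, 11, 20, 22, 23.
Of these, item 7 is reverse-keyed; reversed = (0+10) − raw = 10 − raw.
  item 6: 9
  item 7: 10 − 6 = 4
  item 11: 1
  item 20: 6
  item 22: 8
  item 23: 4
Sum = 9 + 4 + 1 + 6 + 8 + 4 = 32

32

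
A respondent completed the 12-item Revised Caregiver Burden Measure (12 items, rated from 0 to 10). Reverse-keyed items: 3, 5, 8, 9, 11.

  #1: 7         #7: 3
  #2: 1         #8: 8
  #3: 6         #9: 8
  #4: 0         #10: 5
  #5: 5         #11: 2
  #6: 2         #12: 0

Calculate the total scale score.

Raw sum = 47. Reverse-keyed items: 3, 5, 8, 9, 11; their raw sum = 29.
Each reversal replaces raw with 10 − raw, changing the total by 10 − 2·raw per item.
Total = 47 + 5·10 − 2·29 = 47 + 50 − 58 = 39

39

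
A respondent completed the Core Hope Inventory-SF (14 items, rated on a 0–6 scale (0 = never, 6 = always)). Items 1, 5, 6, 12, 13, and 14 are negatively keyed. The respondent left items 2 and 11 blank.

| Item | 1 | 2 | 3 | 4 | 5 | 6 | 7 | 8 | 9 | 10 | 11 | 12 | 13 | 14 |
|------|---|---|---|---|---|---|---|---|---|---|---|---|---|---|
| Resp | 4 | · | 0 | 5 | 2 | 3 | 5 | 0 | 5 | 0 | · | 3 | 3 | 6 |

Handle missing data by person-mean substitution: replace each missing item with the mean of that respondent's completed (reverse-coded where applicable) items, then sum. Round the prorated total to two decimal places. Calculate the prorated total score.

Reverse-coded (reverse-coded value = 6 − response):
  item 1: 6 − 4 = 2
  item 5: 6 − 2 = 4
  item 6: 6 − 3 = 3
  item 12: 6 − 3 = 3
  item 13: 6 − 3 = 3
  item 14: 6 − 6 = 0
Completed scored items (12 of 14): 2, 0, 5, 4, 3, 5, 0, 5, 0, 3, 3, 0; sum = 30.
Person mean = 30 / 12 ≈ 2.5000
Prorated total = (30 / 12) × 14 = 35.00 (to 2 dp)

35.00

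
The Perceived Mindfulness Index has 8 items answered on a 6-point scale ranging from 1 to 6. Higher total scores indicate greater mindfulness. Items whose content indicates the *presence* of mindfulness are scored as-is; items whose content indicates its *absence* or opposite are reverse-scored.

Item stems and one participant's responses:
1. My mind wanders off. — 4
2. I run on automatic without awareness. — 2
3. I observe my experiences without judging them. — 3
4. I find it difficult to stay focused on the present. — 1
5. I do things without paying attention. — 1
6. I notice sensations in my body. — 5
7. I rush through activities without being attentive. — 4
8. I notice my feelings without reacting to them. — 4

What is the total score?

Items 1, 2, 4, 5, 7 describe the absence/opposite of mindfulness → reverse-score.
reverse-coded value = 7 − response.
  item 1: 7 − 4 = 3
  item 2: 7 − 2 = 5
  item 3: 3
  item 4: 7 − 1 = 6
  item 5: 7 − 1 = 6
  item 6: 5
  item 7: 7 − 4 = 3
  item 8: 4
Total = 3 + 5 + 3 + 6 + 6 + 5 + 3 + 4 = 35

35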